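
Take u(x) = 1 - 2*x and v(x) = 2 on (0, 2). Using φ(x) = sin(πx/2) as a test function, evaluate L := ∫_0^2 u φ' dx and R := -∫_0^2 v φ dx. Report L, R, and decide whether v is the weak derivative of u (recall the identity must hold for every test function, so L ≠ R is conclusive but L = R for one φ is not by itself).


LHS = 8/π, RHS = -8/π. No, v is not the weak derivative of u.

u(x) = 1 - 2*x, classical derivative u'(x) = -2.
φ(x) = sin(πx/2), so φ'(x) = π*cos(π*x/2)/2.
Note φ(0) = φ(2) = 0, so the boundary term u·φ vanishes.
LHS = ∫_0^2 u(x) φ'(x) dx = ∫_0^2 (-π*x*cos(π*x/2) + π*cos(π*x/2)/2) dx. Term by term:
  ∫_0^2 π*cos(π*x/2)/2 dx = 0;  ∫_0^2 -π*x*cos(π*x/2) dx = 8/π.
Sum: 0 + 8/π = 8/π.
So LHS = 8/π.
∫_0^2 v(x) φ(x) dx = ∫_0^2 (2*sin(π*x/2)) dx. Term by term:
  ∫_0^2 2*sin(π*x/2) dx = 8/π.
So RHS = -∫_0^2 v(x) φ(x) dx = -8/π.
LHS − RHS = 16/π ≠ 0, so the identity fails.
(For a valid weak derivative the identity must hold for EVERY test function, in particular this one. The failure shows v is NOT the weak derivative of u.)
Correct weak derivative would be u'(x) = -2.


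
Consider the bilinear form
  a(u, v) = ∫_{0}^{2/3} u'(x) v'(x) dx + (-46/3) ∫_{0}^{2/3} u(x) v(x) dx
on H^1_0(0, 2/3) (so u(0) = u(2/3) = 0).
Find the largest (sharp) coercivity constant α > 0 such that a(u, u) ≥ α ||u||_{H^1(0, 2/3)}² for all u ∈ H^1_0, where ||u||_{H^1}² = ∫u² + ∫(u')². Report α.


α = (-184 + 27*π^2)/(3*(4 + 9*π^2))

Coercivity of a(·,·) on H^1_0(0, 2/3) means a(u, u) ≥ α ||u||_{H^1}² for every u ∈ H^1_0.
The interval has length L = 2/3, and Poincaré/coercivity depend only on L. Here a(u, u) = ∫(u')² + (-46/3)·∫u².
Here c = -46/3 < 0 with |c| < (π/L)² = 9*π^2/4, so coercivity still holds. The condition a(u,u) ≥ α||u||_{H^1}² reads (1−α)∫(u')² ≥ (α−c)∫u². Any admissible α is ≤ 1 (rapidly oscillating u have ∫u²/∫(u')² → 0), and α = 1 would force 0 ≥ (1−c)∫u², impossible since c < 1; so 1−α > 0. By the sharp Poincaré inequality on H^1_0 of an interval of length L, ∫(u')² ≥ (π/L)²∫u² with equality for the first sine mode sin(π(x−x₀)/L) (x₀ the left endpoint), so the inequality holds for all u iff (1−α)(π/L)² ≥ α − c, i.e. α ≤ ((π/L)² + c)/((π/L)² + 1) = (1 + c(L/π)²)/(1 + (L/π)²). (Direct route, valid since c ≤ 0: Poincaré gives c∫u² ≥ c(L/π)²∫(u')², so a(u,u) ≥ (1 + c(L/π)²)∫(u')², while ||u||_{H^1}² ≤ (1 + (L/π)²)∫(u')²; dividing yields the same α.) With (π/L)² = 9*π^2/4 and c = -46/3, the largest admissible constant is α = ((π/L)² + c)/((π/L)² + 1).
Simplifying, α = (-184 + 27*π^2)/(3*(4 + 9*π^2)).


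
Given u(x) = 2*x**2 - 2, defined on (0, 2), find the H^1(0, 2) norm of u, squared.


||u||_{H^1}^2 = 824/15

The H^1 norm (squared) on an interval (0, L) is
  ||u||_{H^1}^2 = ∫_0^L u(x)^2 dx + ∫_0^L u'(x)^2 dx.
Compute u'(x) = 4*x.
Then u(x)^2 = 4*x**4 - 8*x**2 + 4 and u'(x)^2 = 16*x**2.
Integrate each monomial from 0 to 2 using ∫_0^2 c·x^n dx = c·2^(n+1)/(n+1):
  ∫_0^2 u(x)^2 dx = ∫_0^2 (4*x^4 - 8*x^2 + 4) dx. Term by term:
    ∫_0^2 4*x^4 dx = 128/5;  ∫_0^2 -8*x^2 dx = -64/3;  ∫_0^2 4 dx = 8.
  Sum: 128/5 − 64/3 + 8 = 184/15.
  ∫_0^2 u'(x)^2 dx = ∫_0^2 (16*x^2) dx. Term by term:
    ∫_0^2 16*x^2 dx = 128/3.
Adding: ||u||_{H^1}^2 = 184/15 + 128/3 = 824/15.


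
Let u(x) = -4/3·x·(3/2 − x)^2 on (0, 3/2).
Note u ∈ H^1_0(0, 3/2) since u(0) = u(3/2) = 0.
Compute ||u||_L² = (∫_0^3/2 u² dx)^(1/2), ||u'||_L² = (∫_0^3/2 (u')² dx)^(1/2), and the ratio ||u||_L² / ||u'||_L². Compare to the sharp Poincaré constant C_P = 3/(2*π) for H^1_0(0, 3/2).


||u||_L² / ||u'||_L² = 3*sqrt(14)/28 < C_P = 3/(2*π).

u(x) = -4/3·x·(3/2 − x)^2, so u'(x) = (1 - 2*x)*(2*x - 3).
u(x) = -4/3·x·(3/2 − x)^2 vanishes at x = 0 and x = 3/2, so u ∈ H^1_0(0, 3/2). Differentiate via the product rule and integrate the resulting polynomials term by term.
  ∫_0^3/2 u² dx = ∫_0^3/2 (16*x^6/9 - 32*x^5/3 + 24*x^4 - 24*x^3 + 9*x^2) dx. Term by term:
    ∫_0^3/2 16*x^6/9 dx = 243/56;  ∫_0^3/2 -32*x^5/3 dx = -81/4;  ∫_0^3/2 24*x^4 dx = 729/20;
    ∫_0^3/2 -24*x^3 dx = -243/8;  ∫_0^3/2 9*x^2 dx = 81/8.
  Sum: 243/56 − 81/4 + 729/20 − 243/8 + 81/8 = 81/280.
  ∫_0^3/2 (u')² dx = ∫_0^3/2 (16*x^4 - 64*x^3 + 88*x^2 - 48*x + 9) dx. Term by term:
    ∫_0^3/2 16*x^4 dx = 243/10;  ∫_0^3/2 -64*x^3 dx = -81;  ∫_0^3/2 88*x^2 dx = 99;
    ∫_0^3/2 -48*x dx = -54;  ∫_0^3/2 9 dx = 27/2.
  Sum: 243/10 − 81 + 99 − 54 + 27/2 = 9/5.
∫_0^3/2 u² dx = 81/280, so ||u||_L² = 9*sqrt(70)/140.
∫_0^3/2 (u')² dx = 9/5, so ||u'||_L² = 3*sqrt(5)/5.
Ratio ||u||_L² / ||u'||_L² = 3*sqrt(14)/28.
Sharp Poincaré constant on H^1_0(0, 3/2) is C_P = L/π = 3/(2*π), achieved by sin(2*π/3·x).
A polynomial bump cannot attain the sharp Poincaré constant (only the first sine eigenfunction does), so the ratio is strictly less than C_P, consistent with ||u||_L² ≤ C_P ||u'||_L².


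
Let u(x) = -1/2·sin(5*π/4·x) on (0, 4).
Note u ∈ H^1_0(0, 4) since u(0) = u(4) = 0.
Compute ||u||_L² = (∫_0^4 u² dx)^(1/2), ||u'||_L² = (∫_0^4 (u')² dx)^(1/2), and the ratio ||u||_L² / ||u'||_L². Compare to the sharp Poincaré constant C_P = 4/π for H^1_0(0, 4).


||u||_L² / ||u'||_L² = 4/(5*π) < C_P = 4/π.

u(x) = -1/2·sin(5*π/4·x), so u'(x) = -5*π*cos(5*π*x/4)/8.
Writing u(x) = A·sin(kπx/L) with A = -1/2 and k = 5, use ∫_0^L sin²(kπx/L) dx = L/2 and ∫_0^L cos²(kπx/L) dx = L/2.
u² = 1/4·sin²(5*π/4·x) and (u')² = 25*π^2/64·cos²(5*π/4·x), and each of sin², cos² integrates to L/2 = 2 over (0, 4).
∫_0^4 u² dx = 1/2, so ||u||_L² = sqrt(2)/2.
∫_0^4 (u')² dx = 25*π^2/32, so ||u'||_L² = 5*sqrt(2)*π/8.
Ratio ||u||_L² / ||u'||_L² = 4/(5*π).
Sharp Poincaré constant on H^1_0(0, 4) is C_P = L/π = 4/π, achieved by sin(π/4·x).
This is the k = 5 harmonic; the ratio L/(kπ) is strictly less than C_P = L/π, consistent with the sharp inequality ||u||_L² ≤ C_P ||u'||_L².


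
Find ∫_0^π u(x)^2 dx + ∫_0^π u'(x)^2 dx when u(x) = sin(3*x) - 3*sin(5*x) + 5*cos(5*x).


||u||_{H^1(0,π)}^2 = 447*π

u'(x) = -25*sin(5*x) + 3*cos(3*x) - 15*cos(5*x).
Expand u² and (u')² and integrate term by term on (0, π), using: for integers n ≥ 1, ∫_0^π sin²(nx) dx = ∫_0^π cos²(nx) dx = π/2; for n ≠ n', ∫_0^π sin(nx)sin(n'x) dx = ∫_0^π cos(nx)cos(n'x) dx = 0; and by product-to-sum, ∫_0^π sin(nx)cos(n'x) dx = ½∫_0^π [sin((n+n')x) + sin((n−n')x)] dx, which is 0 when n+n' is even and 2n/(n²−n'²) when n+n' is odd (it need not vanish on (0, π)).
  u² squared terms: (-3)²·∫sin(5x)² dx = 9·π/2 = 9*π/2;  (5)²·∫cos(5x)² dx = 25·π/2 = 25*π/2;  (1)²·∫sin(3x)² dx = 1·π/2 = π/2.
  u² cross terms: 2·(-3)·(5)·∫sin(5x)·cos(5x) dx = -30·(0) = 0;  2·(-3)·(1)·∫sin(5x)·sin(3x) dx = -6·(0) = 0;  2·(5)·(1)·∫cos(5x)·sin(3x) dx = 10·(0) = 0.
  So ∫_0^π u² dx = 9*π/2 + 25*π/2 + π/2 + 0 + 0 + 0 = 35*π/2.
  (u')² squared terms: (-25)²·∫sin(5x)² dx = 625·π/2 = 625*π/2;  (-15)²·∫cos(5x)² dx = 225·π/2 = 225*π/2;  (3)²·∫cos(3x)² dx = 9·π/2 = 9*π/2.
  (u')² cross terms: 2·(-25)·(-15)·∫sin(5x)·cos(5x) dx = 750·(0) = 0;  2·(-25)·(3)·∫sin(5x)·cos(3x) dx = -150·(0) = 0;  2·(-15)·(3)·∫cos(5x)·cos(3x) dx = -90·(0) = 0.
  So ∫_0^π (u')² dx = 625*π/2 + 225*π/2 + 9*π/2 + 0 + 0 + 0 = 859*π/2.
||u||_{H^1}^2 = (35*π/2) + (859*π/2) = 447*π.


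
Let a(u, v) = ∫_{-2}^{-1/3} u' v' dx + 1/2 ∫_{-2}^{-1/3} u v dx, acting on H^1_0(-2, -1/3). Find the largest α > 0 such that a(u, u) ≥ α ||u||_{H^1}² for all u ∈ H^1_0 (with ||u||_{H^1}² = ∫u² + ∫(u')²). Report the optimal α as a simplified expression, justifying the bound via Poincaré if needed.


α = (25 + 18*π^2)/(2*(25 + 9*π^2))

Coercivity of a(·,·) on H^1_0(-2, -1/3) means a(u, u) ≥ α ||u||_{H^1}² for every u ∈ H^1_0.
The interval has length L = 5/3, and Poincaré/coercivity depend only on L. Here a(u, u) = ∫(u')² + (1/2)·∫u².
Here 0 < c = 1/2 < 1. The condition a(u,u) ≥ α||u||_{H^1}² reads (1−α)∫(u')² ≥ (α−c)∫u². Any admissible α is ≤ 1 (rapidly oscillating u have ∫u²/∫(u')² → 0), and α = 1 would force 0 ≥ (1−c)∫u², impossible since c < 1; so 1−α > 0. By the sharp Poincaré inequality on H^1_0 of an interval of length L, ∫(u')² ≥ (π/L)²∫u² with equality for the first sine mode sin(π(x−x₀)/L) (x₀ the left endpoint), so the inequality holds for all u iff (1−α)(π/L)² ≥ α − c, i.e. α ≤ ((π/L)² + c)/((π/L)² + 1) = (1 + c(L/π)²)/(1 + (L/π)²). With (π/L)² = 9*π^2/25 and c = 1/2, the largest admissible constant is α = ((π/L)² + c)/((π/L)² + 1).
Simplifying, α = (25 + 18*π^2)/(2*(25 + 9*π^2)).


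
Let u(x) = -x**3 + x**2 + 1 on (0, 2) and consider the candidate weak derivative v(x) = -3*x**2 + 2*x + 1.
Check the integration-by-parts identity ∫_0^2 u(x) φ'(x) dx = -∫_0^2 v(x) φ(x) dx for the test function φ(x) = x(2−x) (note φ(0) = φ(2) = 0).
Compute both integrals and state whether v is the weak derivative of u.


LHS = 32/15, RHS = 4/5. No, v is not the weak derivative of u.

u(x) = -x**3 + x**2 + 1, classical derivative u'(x) = -3*x**2 + 2*x.
φ(x) = x(2−x), so φ'(x) = 2 - 2*x.
Note φ(0) = φ(2) = 0, so the boundary term u·φ vanishes.
LHS = ∫_0^2 u(x) φ'(x) dx = ∫_0^2 (2*x^4 - 4*x^3 + 2*x^2 - 2*x + 2) dx. Term by term:
  ∫_0^2 2*x^4 dx = 64/5;  ∫_0^2 -4*x^3 dx = -16;  ∫_0^2 2*x^2 dx = 16/3;
  ∫_0^2 -2*x dx = -4;  ∫_0^2 2 dx = 4.
Sum: 64/5 − 16 + 16/3 − 4 + 4 = 32/15.
So LHS = 32/15.
∫_0^2 v(x) φ(x) dx = ∫_0^2 (3*x^4 - 8*x^3 + 3*x^2 + 2*x) dx. Term by term:
  ∫_0^2 3*x^4 dx = 96/5;  ∫_0^2 -8*x^3 dx = -32;  ∫_0^2 3*x^2 dx = 8;
  ∫_0^2 2*x dx = 4.
Sum: 96/5 − 32 + 8 + 4 = -4/5.
So RHS = -∫_0^2 v(x) φ(x) dx = 4/5.
LHS − RHS = 4/3 ≠ 0, so the identity fails.
(For a valid weak derivative the identity must hold for EVERY test function, in particular this one. The failure shows v is NOT the weak derivative of u.)
Correct weak derivative would be u'(x) = -3*x**2 + 2*x.


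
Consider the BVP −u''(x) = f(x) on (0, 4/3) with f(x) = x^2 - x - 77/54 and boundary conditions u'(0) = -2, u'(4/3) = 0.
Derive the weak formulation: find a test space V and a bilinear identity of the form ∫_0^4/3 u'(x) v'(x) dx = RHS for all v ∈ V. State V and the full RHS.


V = H^1(0, 4/3) (v unrestricted at boundary; u is determined up to an additive constant); weak form: ∫_0^4/3 u'v' dx = ∫_0^4/3 (x^2 - x - 77/54) v dx + 2·v(0) for all v ∈ V.

Multiply both sides by a test function v and integrate from 0 to 4/3:
  ∫_0^4/3 −u''(x) v(x) dx = ∫_0^4/3 f(x) v(x) dx.
Integrate the LHS by parts once:
  ∫_0^4/3 −u'' v dx = −[u'(x) v(x)]_0^4/3 + ∫_0^4/3 u'(x) v'(x) dx.
Thus ∫_0^4/3 u'(x) v'(x) dx = ∫_0^4/3 f(x) v(x) dx + [u'(x) v(x)]_0^4/3.
Choose V so that boundary terms are either known or forced to vanish.
u has inhomogeneous Neumann u'(0) = -2, u'(4/3) = 0. [u' v]_0^4/3 = (0)·v(4/3) − (-2)·v(0) = 2·v(0). Take V = H^1(0, 4/3); boundary term becomes part of RHS.
Weak formulation: find u (satisfying any essential BC) such that ∫_0^4/3 u'(x) v'(x) dx = ∫_0^4/3 f v dx + 2·v(0) for all v ∈ V (Neumann data are natural BCs: they enter the RHS as boundary terms).
Substituting f(x) = x^2 - x - 77/54, the right-hand side is ∫_0^4/3 (x^2 - x - 77/54) v dx + 2·v(0).
Compatibility check (pure Neumann): taking v ≡ 1 ∈ V gives 0 = ∫_0^4/3 f dx + (0) − (-2), i.e. ∫_0^4/3 f dx must equal u'(0) − u'(4/3) = -2. Indeed ∫_0^4/3 (x^2 - x - 77/54) dx = -2, so the data are compatible. The solution is then unique only up to an additive constant (fix it e.g. by requiring ∫_0^4/3 u dx = 0).


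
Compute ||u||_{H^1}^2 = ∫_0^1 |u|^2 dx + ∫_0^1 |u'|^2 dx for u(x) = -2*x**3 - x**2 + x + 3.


||u||_{H^1}^2 = 3571/210

The H^1 norm (squared) on an interval (0, L) is
  ||u||_{H^1}^2 = ∫_0^L u(x)^2 dx + ∫_0^L u'(x)^2 dx.
Compute u'(x) = -6*x**2 - 2*x + 1.
Then u(x)^2 = 4*x**6 + 4*x**5 - 3*x**4 - 14*x**3 - 5*x**2 + 6*x + 9 and u'(x)^2 = 36*x**4 + 24*x**3 - 8*x**2 - 4*x + 1.
Integrate each monomial from 0 to 1 using ∫_0^1 c·x^n dx = c·1^(n+1)/(n+1):
  ∫_0^1 u(x)^2 dx = ∫_0^1 (4*x^6 + 4*x^5 - 3*x^4 - 14*x^3 - 5*x^2 + 6*x + 9) dx. Term by term:
    ∫_0^1 4*x^6 dx = 4/7;  ∫_0^1 4*x^5 dx = 2/3;  ∫_0^1 -3*x^4 dx = -3/5;
    ∫_0^1 -14*x^3 dx = -7/2;  ∫_0^1 -5*x^2 dx = -5/3;  ∫_0^1 6*x dx = 3;
    ∫_0^1 9 dx = 9.
  Sum: 4/7 + 2/3 − 3/5 − 7/2 − 5/3 + 3 + 9 = 523/70.
  ∫_0^1 u'(x)^2 dx = ∫_0^1 (36*x^4 + 24*x^3 - 8*x^2 - 4*x + 1) dx. Term by term:
    ∫_0^1 36*x^4 dx = 36/5;  ∫_0^1 24*x^3 dx = 6;  ∫_0^1 -8*x^2 dx = -8/3;
    ∫_0^1 -4*x dx = -2;  ∫_0^1 1 dx = 1.
  Sum: 36/5 + 6 − 8/3 − 2 + 1 = 143/15.
Adding: ||u||_{H^1}^2 = 523/70 + 143/15 = 3571/210.


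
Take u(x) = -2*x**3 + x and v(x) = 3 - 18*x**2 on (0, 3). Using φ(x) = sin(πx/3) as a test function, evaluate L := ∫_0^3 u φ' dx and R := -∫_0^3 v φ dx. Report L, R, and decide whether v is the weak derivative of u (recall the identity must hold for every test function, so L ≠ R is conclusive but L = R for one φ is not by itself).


LHS = -648/π^3 + 156/π, RHS = -1944/π^3 + 468/π. No, v is not the weak derivative of u.

u(x) = -2*x**3 + x, classical derivative u'(x) = 1 - 6*x**2.
φ(x) = sin(πx/3), so φ'(x) = π*cos(π*x/3)/3.
Note φ(0) = φ(3) = 0, so the boundary term u·φ vanishes.
LHS = ∫_0^3 u(x) φ'(x) dx = ∫_0^3 (-2*π*x^3*cos(π*x/3)/3 + π*x*cos(π*x/3)/3) dx. Term by term:
  ∫_0^3 -2*π*x^3*cos(π*x/3)/3 dx = -648/π^3 + 162/π;  ∫_0^3 π*x*cos(π*x/3)/3 dx = -6/π.
Sum: -648/π^3 + 162/π − 6/π = -648/π^3 + 156/π.
So LHS = -648/π^3 + 156/π.
∫_0^3 v(x) φ(x) dx = ∫_0^3 (-18*x^2*sin(π*x/3) + 3*sin(π*x/3)) dx. Term by term:
  ∫_0^3 3*sin(π*x/3) dx = 18/π;  ∫_0^3 -18*x^2*sin(π*x/3) dx = -486/π + 1944/π^3.
Sum: 18/π + -486/π + 1944/π^3 = -468/π + 1944/π^3.
So RHS = -∫_0^3 v(x) φ(x) dx = -1944/π^3 + 468/π.
LHS − RHS = -312/π + 1296/π^3 ≠ 0, so the identity fails.
(For a valid weak derivative the identity must hold for EVERY test function, in particular this one. The failure shows v is NOT the weak derivative of u.)
Correct weak derivative would be u'(x) = 1 - 6*x**2.


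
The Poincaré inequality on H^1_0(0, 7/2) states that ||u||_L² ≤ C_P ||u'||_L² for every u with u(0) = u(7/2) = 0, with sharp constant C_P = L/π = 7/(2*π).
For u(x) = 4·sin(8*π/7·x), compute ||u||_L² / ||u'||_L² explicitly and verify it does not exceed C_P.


||u||_L² / ||u'||_L² = 7/(8*π) < C_P = 7/(2*π).

u(x) = 4·sin(8*π/7·x), so u'(x) = 32*π*cos(8*π*x/7)/7.
Writing u(x) = A·sin(kπx/L) with A = 4 and k = 4, use ∫_0^L sin²(kπx/L) dx = L/2 and ∫_0^L cos²(kπx/L) dx = L/2.
u² = 16·sin²(8*π/7·x) and (u')² = 1024*π^2/49·cos²(8*π/7·x), and each of sin², cos² integrates to L/2 = 7/4 over (0, 7/2).
∫_0^7/2 u² dx = 28, so ||u||_L² = 2*sqrt(7).
∫_0^7/2 (u')² dx = 256*π^2/7, so ||u'||_L² = 16*sqrt(7)*π/7.
Ratio ||u||_L² / ||u'||_L² = 7/(8*π).
Sharp Poincaré constant on H^1_0(0, 7/2) is C_P = L/π = 7/(2*π), achieved by sin(2*π/7·x).
This is the k = 4 harmonic; the ratio L/(kπ) is strictly less than C_P = L/π, consistent with the sharp inequality ||u||_L² ≤ C_P ||u'||_L².


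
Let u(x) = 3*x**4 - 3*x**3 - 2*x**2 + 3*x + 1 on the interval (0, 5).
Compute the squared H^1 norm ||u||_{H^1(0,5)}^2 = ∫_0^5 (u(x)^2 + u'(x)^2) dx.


||u||_{H^1}^2 = 60683475/28

The H^1 norm (squared) on an interval (0, L) is
  ||u||_{H^1}^2 = ∫_0^L u(x)^2 dx + ∫_0^L u'(x)^2 dx.
Compute u'(x) = 12*x**3 - 9*x**2 - 4*x + 3.
Then u(x)^2 = 9*x**8 - 18*x**7 - 3*x**6 + 30*x**5 - 8*x**4 - 18*x**3 + 5*x**2 + 6*x + 1 and u'(x)^2 = 144*x**6 - 216*x**5 - 15*x**4 + 144*x**3 - 38*x**2 - 24*x + 9.
Integrate each monomial from 0 to 5 using ∫_0^5 c·x^n dx = c·5^(n+1)/(n+1):
  ∫_0^5 u(x)^2 dx = ∫_0^5 (9*x^8 - 18*x^7 - 3*x^6 + 30*x^5 - 8*x^4 - 18*x^3 + 5*x^2 + 6*x + 1) dx. Term by term:
    ∫_0^5 9*x^8 dx = 1953125;  ∫_0^5 -18*x^7 dx = -3515625/4;  ∫_0^5 -3*x^6 dx = -234375/7;
    ∫_0^5 30*x^5 dx = 78125;  ∫_0^5 -8*x^4 dx = -5000;  ∫_0^5 -18*x^3 dx = -5625/2;
    ∫_0^5 5*x^2 dx = 625/3;  ∫_0^5 6*x dx = 75;  ∫_0^5 1 dx = 5.
  Sum: 1953125 − 3515625/4 − 234375/7 + 78125 − 5000 − 5625/2 + 625/3 + 75 + 5 = 93352345/84.
  ∫_0^5 u'(x)^2 dx = ∫_0^5 (144*x^6 - 216*x^5 - 15*x^4 + 144*x^3 - 38*x^2 - 24*x + 9) dx. Term by term:
    ∫_0^5 144*x^6 dx = 11250000/7;  ∫_0^5 -216*x^5 dx = -562500;  ∫_0^5 -15*x^4 dx = -9375;
    ∫_0^5 144*x^3 dx = 22500;  ∫_0^5 -38*x^2 dx = -4750/3;  ∫_0^5 -24*x dx = -300;
    ∫_0^5 9 dx = 45.
  Sum: 11250000/7 − 562500 − 9375 + 22500 − 4750/3 − 300 + 45 = 22174520/21.
Adding: ||u||_{H^1}^2 = 93352345/84 + 22174520/21 = 60683475/28.


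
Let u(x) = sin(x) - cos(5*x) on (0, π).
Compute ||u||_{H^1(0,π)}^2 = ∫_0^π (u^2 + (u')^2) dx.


||u||_{H^1(0,π)}^2 = 14*π

u'(x) = 5*sin(5*x) + cos(x).
Expand u² and (u')² and integrate term by term on (0, π), using: for integers n ≥ 1, ∫_0^π sin²(nx) dx = ∫_0^π cos²(nx) dx = π/2; for n ≠ n', ∫_0^π sin(nx)sin(n'x) dx = ∫_0^π cos(nx)cos(n'x) dx = 0; and by product-to-sum, ∫_0^π sin(nx)cos(n'x) dx = ½∫_0^π [sin((n+n')x) + sin((n−n')x)] dx, which is 0 when n+n' is even and 2n/(n²−n'²) when n+n' is odd (it need not vanish on (0, π)).
  u² squared terms: (-1)²·∫cos(5x)² dx = 1·π/2 = π/2;  (1)²·∫sin(x)² dx = 1·π/2 = π/2.
  u² cross terms: 2·(-1)·(1)·∫cos(5x)·sin(x) dx = -2·(0) = 0.
  So ∫_0^π u² dx = π/2 + π/2 + 0 = π.
  (u')² squared terms: (5)²·∫sin(5x)² dx = 25·π/2 = 25*π/2;  (1)²·∫cos(x)² dx = 1·π/2 = π/2.
  (u')² cross terms: 2·(5)·(1)·∫sin(5x)·cos(x) dx = 10·(0) = 0.
  So ∫_0^π (u')² dx = 25*π/2 + π/2 + 0 = 13*π.
||u||_{H^1}^2 = (π) + (13*π) = 14*π.


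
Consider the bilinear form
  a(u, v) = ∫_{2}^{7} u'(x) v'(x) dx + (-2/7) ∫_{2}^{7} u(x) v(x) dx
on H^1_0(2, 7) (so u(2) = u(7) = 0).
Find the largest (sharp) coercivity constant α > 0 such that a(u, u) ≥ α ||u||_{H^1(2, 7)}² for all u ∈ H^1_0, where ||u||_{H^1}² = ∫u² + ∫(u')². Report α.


α = (-50/7 + π^2)/(π^2 + 25)

Coercivity of a(·,·) on H^1_0(2, 7) means a(u, u) ≥ α ||u||_{H^1}² for every u ∈ H^1_0.
The interval has length L = 5, and Poincaré/coercivity depend only on L. Here a(u, u) = ∫(u')² + (-2/7)·∫u².
Here c = -2/7 < 0 with |c| < (π/L)² = π^2/25, so coercivity still holds. The condition a(u,u) ≥ α||u||_{H^1}² reads (1−α)∫(u')² ≥ (α−c)∫u². Any admissible α is ≤ 1 (rapidly oscillating u have ∫u²/∫(u')² → 0), and α = 1 would force 0 ≥ (1−c)∫u², impossible since c < 1; so 1−α > 0. By the sharp Poincaré inequality on H^1_0 of an interval of length L, ∫(u')² ≥ (π/L)²∫u² with equality for the first sine mode sin(π(x−x₀)/L) (x₀ the left endpoint), so the inequality holds for all u iff (1−α)(π/L)² ≥ α − c, i.e. α ≤ ((π/L)² + c)/((π/L)² + 1) = (1 + c(L/π)²)/(1 + (L/π)²). (Direct route, valid since c ≤ 0: Poincaré gives c∫u² ≥ c(L/π)²∫(u')², so a(u,u) ≥ (1 + c(L/π)²)∫(u')², while ||u||_{H^1}² ≤ (1 + (L/π)²)∫(u')²; dividing yields the same α.) With (π/L)² = π^2/25 and c = -2/7, the largest admissible constant is α = ((π/L)² + c)/((π/L)² + 1).
Simplifying, α = (-50/7 + π^2)/(π^2 + 25).


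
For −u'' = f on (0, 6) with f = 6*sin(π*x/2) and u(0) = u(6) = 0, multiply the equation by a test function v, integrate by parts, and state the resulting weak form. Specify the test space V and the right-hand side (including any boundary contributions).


V = H^1_0(0, 6) (so v(0) = v(6) = 0); weak form: ∫_0^6 u'v' dx = ∫_0^6 (6*sin(π*x/2)) v dx for all v ∈ V.

Multiply both sides by a test function v and integrate from 0 to 6:
  ∫_0^6 −u''(x) v(x) dx = ∫_0^6 f(x) v(x) dx.
Integrate the LHS by parts once:
  ∫_0^6 −u'' v dx = −[u'(x) v(x)]_0^6 + ∫_0^6 u'(x) v'(x) dx.
Thus ∫_0^6 u'(x) v'(x) dx = ∫_0^6 f(x) v(x) dx + [u'(x) v(x)]_0^6.
Choose V so that boundary terms are either known or forced to vanish.
u is Dirichlet: u(0) = u(6) = 0. Let V = H^1_0(0, 6); then v(0) = v(6) = 0, and [u' v]_0^6 = 0.
Weak formulation: find u (satisfying any essential BC) such that ∫_0^6 u'(x) v'(x) dx = ∫_0^6 f v dx for all v ∈ V.
Substituting f(x) = 6*sin(π*x/2), the right-hand side is ∫_0^6 (6*sin(π*x/2)) v dx.


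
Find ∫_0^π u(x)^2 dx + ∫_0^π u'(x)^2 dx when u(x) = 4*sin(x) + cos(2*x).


||u||_{H^1(0,π)}^2 = -80/3 + 37*π/2

u'(x) = -2*sin(2*x) + 4*cos(x).
Expand u² and (u')² and integrate term by term on (0, π), using: for integers n ≥ 1, ∫_0^π sin²(nx) dx = ∫_0^π cos²(nx) dx = π/2; for n ≠ n', ∫_0^π sin(nx)sin(n'x) dx = ∫_0^π cos(nx)cos(n'x) dx = 0; and by product-to-sum, ∫_0^π sin(nx)cos(n'x) dx = ½∫_0^π [sin((n+n')x) + sin((n−n')x)] dx, which is 0 when n+n' is even and 2n/(n²−n'²) when n+n' is odd (it need not vanish on (0, π)).
  u² squared terms: (4)²·∫sin(x)² dx = 16·π/2 = 8*π;  (1)²·∫cos(2x)² dx = 1·π/2 = π/2.
  u² cross terms: 2·(4)·(1)·∫sin(x)·cos(2x) dx = 8·(-2/3) = -16/3.
  So ∫_0^π u² dx = 8*π + π/2 − 16/3 = -16/3 + 17*π/2.
  (u')² squared terms: (-2)²·∫sin(2x)² dx = 4·π/2 = 2*π;  (4)²·∫cos(x)² dx = 16·π/2 = 8*π.
  (u')² cross terms: 2·(-2)·(4)·∫sin(2x)·cos(x) dx = -16·(4/3) = -64/3.
  So ∫_0^π (u')² dx = 2*π + 8*π − 64/3 = -64/3 + 10*π.
||u||_{H^1}^2 = (-16/3 + 17*π/2) + (-64/3 + 10*π) = -80/3 + 37*π/2.


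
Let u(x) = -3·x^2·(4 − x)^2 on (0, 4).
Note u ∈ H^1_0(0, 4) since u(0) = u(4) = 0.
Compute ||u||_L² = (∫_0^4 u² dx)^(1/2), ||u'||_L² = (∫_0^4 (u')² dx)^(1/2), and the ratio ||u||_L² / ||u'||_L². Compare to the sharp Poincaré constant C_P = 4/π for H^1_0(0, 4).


||u||_L² / ||u'||_L² = 2*sqrt(3)/3 < C_P = 4/π.

u(x) = -3·x^2·(4 − x)^2, so u'(x) = 12*x*(-x^2 + 6*x - 8).
u(x) = -3·x^2·(4 − x)^2 vanishes at x = 0 and x = 4, so u ∈ H^1_0(0, 4). Differentiate via the product rule and integrate the resulting polynomials term by term.
  ∫_0^4 u² dx = ∫_0^4 (9*x^8 - 144*x^7 + 864*x^6 - 2304*x^5 + 2304*x^4) dx. Term by term:
    ∫_0^4 9*x^8 dx = 262144;  ∫_0^4 -144*x^7 dx = -1179648;  ∫_0^4 864*x^6 dx = 14155776/7;
    ∫_0^4 -2304*x^5 dx = -1572864;  ∫_0^4 2304*x^4 dx = 2359296/5.
  Sum: 262144 − 1179648 + 14155776/7 − 1572864 + 2359296/5 = 131072/35.
  ∫_0^4 (u')² dx = ∫_0^4 (144*x^6 - 1728*x^5 + 7488*x^4 - 13824*x^3 + 9216*x^2) dx. Term by term:
    ∫_0^4 144*x^6 dx = 2359296/7;  ∫_0^4 -1728*x^5 dx = -1179648;  ∫_0^4 7488*x^4 dx = 7667712/5;
    ∫_0^4 -13824*x^3 dx = -884736;  ∫_0^4 9216*x^2 dx = 196608.
  Sum: 2359296/7 − 1179648 + 7667712/5 − 884736 + 196608 = 98304/35.
∫_0^4 u² dx = 131072/35, so ||u||_L² = 256*sqrt(70)/35.
∫_0^4 (u')² dx = 98304/35, so ||u'||_L² = 128*sqrt(210)/35.
Ratio ||u||_L² / ||u'||_L² = 2*sqrt(3)/3.
Sharp Poincaré constant on H^1_0(0, 4) is C_P = L/π = 4/π, achieved by sin(π/4·x).
A polynomial bump cannot attain the sharp Poincaré constant (only the first sine eigenfunction does), so the ratio is strictly less than C_P, consistent with ||u||_L² ≤ C_P ||u'||_L².


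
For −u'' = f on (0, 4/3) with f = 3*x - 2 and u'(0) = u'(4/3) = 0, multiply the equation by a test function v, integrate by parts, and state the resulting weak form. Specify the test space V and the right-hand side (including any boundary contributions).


V = H^1(0, 4/3) (no boundary constraint on v; u is determined up to an additive constant); weak form: ∫_0^4/3 u'v' dx = ∫_0^4/3 (3*x - 2) v dx for all v ∈ V.

Multiply both sides by a test function v and integrate from 0 to 4/3:
  ∫_0^4/3 −u''(x) v(x) dx = ∫_0^4/3 f(x) v(x) dx.
Integrate the LHS by parts once:
  ∫_0^4/3 −u'' v dx = −[u'(x) v(x)]_0^4/3 + ∫_0^4/3 u'(x) v'(x) dx.
Thus ∫_0^4/3 u'(x) v'(x) dx = ∫_0^4/3 f(x) v(x) dx + [u'(x) v(x)]_0^4/3.
Choose V so that boundary terms are either known or forced to vanish.
u has homogeneous Neumann: u'(0) = u'(4/3) = 0. So [u' v]_0^4/3 = 0·v(4/3) − 0·v(0) = 0 for any v; take V = H^1(0, 4/3).
Weak formulation: find u (satisfying any essential BC) such that ∫_0^4/3 u'(x) v'(x) dx = ∫_0^4/3 f v dx for all v ∈ V (homogeneous Neumann, so boundary terms vanish).
Substituting f(x) = 3*x - 2, the right-hand side is ∫_0^4/3 (3*x - 2) v dx.
Compatibility check (pure Neumann): taking v ≡ 1 ∈ V gives 0 = ∫_0^4/3 f dx + (0) − (0), i.e. ∫_0^4/3 f dx must equal u'(0) − u'(4/3) = 0. Indeed ∫_0^4/3 (3*x - 2) dx = 0, so the data are compatible. The solution is then unique only up to an additive constant (fix it e.g. by requiring ∫_0^4/3 u dx = 0).


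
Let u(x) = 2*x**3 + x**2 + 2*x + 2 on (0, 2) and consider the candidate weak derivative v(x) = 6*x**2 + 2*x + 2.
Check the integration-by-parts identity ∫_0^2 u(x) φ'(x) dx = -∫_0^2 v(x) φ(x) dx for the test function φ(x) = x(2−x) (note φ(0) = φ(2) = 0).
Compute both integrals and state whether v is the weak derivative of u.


LHS = -224/15, RHS = -224/15. Yes, v = u' weakly.

u(x) = 2*x**3 + x**2 + 2*x + 2, classical derivative u'(x) = 6*x**2 + 2*x + 2.
φ(x) = x(2−x), so φ'(x) = 2 - 2*x.
Note φ(0) = φ(2) = 0, so the boundary term u·φ vanishes.
LHS = ∫_0^2 u(x) φ'(x) dx = ∫_0^2 (-4*x^4 + 2*x^3 - 2*x^2 + 4) dx. Term by term:
  ∫_0^2 -4*x^4 dx = -128/5;  ∫_0^2 2*x^3 dx = 8;  ∫_0^2 -2*x^2 dx = -16/3;
  ∫_0^2 4 dx = 8.
Sum: -128/5 + 8 − 16/3 + 8 = -224/15.
So LHS = -224/15.
∫_0^2 v(x) φ(x) dx = ∫_0^2 (-6*x^4 + 10*x^3 + 2*x^2 + 4*x) dx. Term by term:
  ∫_0^2 -6*x^4 dx = -192/5;  ∫_0^2 10*x^3 dx = 40;  ∫_0^2 2*x^2 dx = 16/3;
  ∫_0^2 4*x dx = 8.
Sum: -192/5 + 40 + 16/3 + 8 = 224/15.
So RHS = -∫_0^2 v(x) φ(x) dx = -224/15.
LHS = RHS, so the identity holds for this test φ.
Moreover u is smooth here and v(x) = u'(x) = 6*x**2 + 2*x + 2 pointwise, so the identity holds for every test function. Hence v is the weak derivative of u.


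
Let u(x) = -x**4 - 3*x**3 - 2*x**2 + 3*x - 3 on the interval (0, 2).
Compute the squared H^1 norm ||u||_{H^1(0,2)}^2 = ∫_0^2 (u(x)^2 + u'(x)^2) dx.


||u||_{H^1}^2 = 151568/63

The H^1 norm (squared) on an interval (0, L) is
  ||u||_{H^1}^2 = ∫_0^L u(x)^2 dx + ∫_0^L u'(x)^2 dx.
Compute u'(x) = -4*x**3 - 9*x**2 - 4*x + 3.
Then u(x)^2 = x**8 + 6*x**7 + 13*x**6 + 6*x**5 - 8*x**4 + 6*x**3 + 21*x**2 - 18*x + 9 and u'(x)^2 = 16*x**6 + 72*x**5 + 113*x**4 + 48*x**3 - 38*x**2 - 24*x + 9.
Integrate each monomial from 0 to 2 using ∫_0^2 c·x^n dx = c·2^(n+1)/(n+1):
  ∫_0^2 u(x)^2 dx = ∫_0^2 (x^8 + 6*x^7 + 13*x^6 + 6*x^5 - 8*x^4 + 6*x^3 + 21*x^2 - 18*x + 9) dx. Term by term:
    ∫_0^2 x^8 dx = 512/9;  ∫_0^2 6*x^7 dx = 192;  ∫_0^2 13*x^6 dx = 1664/7;
    ∫_0^2 6*x^5 dx = 64;  ∫_0^2 -8*x^4 dx = -256/5;  ∫_0^2 6*x^3 dx = 24;
    ∫_0^2 21*x^2 dx = 56;  ∫_0^2 -18*x dx = -36;  ∫_0^2 9 dx = 18.
  Sum: 512/9 + 192 + 1664/7 + 64 − 256/5 + 24 + 56 − 36 + 18 = 176842/315.
  ∫_0^2 u'(x)^2 dx = ∫_0^2 (16*x^6 + 72*x^5 + 113*x^4 + 48*x^3 - 38*x^2 - 24*x + 9) dx. Term by term:
    ∫_0^2 16*x^6 dx = 2048/7;  ∫_0^2 72*x^5 dx = 768;  ∫_0^2 113*x^4 dx = 3616/5;
    ∫_0^2 48*x^3 dx = 192;  ∫_0^2 -38*x^2 dx = -304/3;  ∫_0^2 -24*x dx = -48;
    ∫_0^2 9 dx = 18.
  Sum: 2048/7 + 768 + 3616/5 + 192 − 304/3 − 48 + 18 = 193666/105.
Adding: ||u||_{H^1}^2 = 176842/315 + 193666/105 = 151568/63.


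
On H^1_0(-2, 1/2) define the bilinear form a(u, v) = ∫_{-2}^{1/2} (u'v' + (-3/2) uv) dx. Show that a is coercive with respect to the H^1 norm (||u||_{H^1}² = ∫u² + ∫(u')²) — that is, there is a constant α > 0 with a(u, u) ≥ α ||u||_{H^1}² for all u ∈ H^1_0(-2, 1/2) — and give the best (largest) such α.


α = (-75 + 8*π^2)/(2*(25 + 4*π^2))

Coercivity of a(·,·) on H^1_0(-2, 1/2) means a(u, u) ≥ α ||u||_{H^1}² for every u ∈ H^1_0.
The interval has length L = 5/2, and Poincaré/coercivity depend only on L. Here a(u, u) = ∫(u')² + (-3/2)·∫u².
Here c = -3/2 < 0 with |c| < (π/L)² = 4*π^2/25, so coercivity still holds. The condition a(u,u) ≥ α||u||_{H^1}² reads (1−α)∫(u')² ≥ (α−c)∫u². Any admissible α is ≤ 1 (rapidly oscillating u have ∫u²/∫(u')² → 0), and α = 1 would force 0 ≥ (1−c)∫u², impossible since c < 1; so 1−α > 0. By the sharp Poincaré inequality on H^1_0 of an interval of length L, ∫(u')² ≥ (π/L)²∫u² with equality for the first sine mode sin(π(x−x₀)/L) (x₀ the left endpoint), so the inequality holds for all u iff (1−α)(π/L)² ≥ α − c, i.e. α ≤ ((π/L)² + c)/((π/L)² + 1) = (1 + c(L/π)²)/(1 + (L/π)²). (Direct route, valid since c ≤ 0: Poincaré gives c∫u² ≥ c(L/π)²∫(u')², so a(u,u) ≥ (1 + c(L/π)²)∫(u')², while ||u||_{H^1}² ≤ (1 + (L/π)²)∫(u')²; dividing yields the same α.) With (π/L)² = 4*π^2/25 and c = -3/2, the largest admissible constant is α = ((π/L)² + c)/((π/L)² + 1).
Simplifying, α = (-75 + 8*π^2)/(2*(25 + 4*π^2)).


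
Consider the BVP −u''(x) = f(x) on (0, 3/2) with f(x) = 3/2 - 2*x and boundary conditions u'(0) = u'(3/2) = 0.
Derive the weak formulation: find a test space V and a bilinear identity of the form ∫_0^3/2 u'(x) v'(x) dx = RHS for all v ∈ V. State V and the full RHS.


V = H^1(0, 3/2) (no boundary constraint on v; u is determined up to an additive constant); weak form: ∫_0^3/2 u'v' dx = ∫_0^3/2 (3/2 - 2*x) v dx for all v ∈ V.

Multiply both sides by a test function v and integrate from 0 to 3/2:
  ∫_0^3/2 −u''(x) v(x) dx = ∫_0^3/2 f(x) v(x) dx.
Integrate the LHS by parts once:
  ∫_0^3/2 −u'' v dx = −[u'(x) v(x)]_0^3/2 + ∫_0^3/2 u'(x) v'(x) dx.
Thus ∫_0^3/2 u'(x) v'(x) dx = ∫_0^3/2 f(x) v(x) dx + [u'(x) v(x)]_0^3/2.
Choose V so that boundary terms are either known or forced to vanish.
u has homogeneous Neumann: u'(0) = u'(3/2) = 0. So [u' v]_0^3/2 = 0·v(3/2) − 0·v(0) = 0 for any v; take V = H^1(0, 3/2).
Weak formulation: find u (satisfying any essential BC) such that ∫_0^3/2 u'(x) v'(x) dx = ∫_0^3/2 f v dx for all v ∈ V (homogeneous Neumann, so boundary terms vanish).
Substituting f(x) = 3/2 - 2*x, the right-hand side is ∫_0^3/2 (3/2 - 2*x) v dx.
Compatibility check (pure Neumann): taking v ≡ 1 ∈ V gives 0 = ∫_0^3/2 f dx + (0) − (0), i.e. ∫_0^3/2 f dx must equal u'(0) − u'(3/2) = 0. Indeed ∫_0^3/2 (3/2 - 2*x) dx = 0, so the data are compatible. The solution is then unique only up to an additive constant (fix it e.g. by requiring ∫_0^3/2 u dx = 0).


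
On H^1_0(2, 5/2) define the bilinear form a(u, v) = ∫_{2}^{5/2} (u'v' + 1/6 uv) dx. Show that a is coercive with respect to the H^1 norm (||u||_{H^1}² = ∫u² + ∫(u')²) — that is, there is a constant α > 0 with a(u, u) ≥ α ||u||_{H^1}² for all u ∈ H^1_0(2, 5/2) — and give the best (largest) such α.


α = (1 + 24*π^2)/(6*(1 + 4*π^2))

Coercivity of a(·,·) on H^1_0(2, 5/2) means a(u, u) ≥ α ||u||_{H^1}² for every u ∈ H^1_0.
The interval has length L = 1/2, and Poincaré/coercivity depend only on L. Here a(u, u) = ∫(u')² + (1/6)·∫u².
Here 0 < c = 1/6 < 1. The condition a(u,u) ≥ α||u||_{H^1}² reads (1−α)∫(u')² ≥ (α−c)∫u². Any admissible α is ≤ 1 (rapidly oscillating u have ∫u²/∫(u')² → 0), and α = 1 would force 0 ≥ (1−c)∫u², impossible since c < 1; so 1−α > 0. By the sharp Poincaré inequality on H^1_0 of an interval of length L, ∫(u')² ≥ (π/L)²∫u² with equality for the first sine mode sin(π(x−x₀)/L) (x₀ the left endpoint), so the inequality holds for all u iff (1−α)(π/L)² ≥ α − c, i.e. α ≤ ((π/L)² + c)/((π/L)² + 1) = (1 + c(L/π)²)/(1 + (L/π)²). With (π/L)² = 4*π^2 and c = 1/6, the largest admissible constant is α = ((π/L)² + c)/((π/L)² + 1).
Simplifying, α = (1 + 24*π^2)/(6*(1 + 4*π^2)).


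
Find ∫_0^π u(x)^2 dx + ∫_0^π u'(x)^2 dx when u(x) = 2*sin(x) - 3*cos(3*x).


||u||_{H^1(0,π)}^2 = 49*π

u'(x) = 9*sin(3*x) + 2*cos(x).
Expand u² and (u')² and integrate term by term on (0, π), using: for integers n ≥ 1, ∫_0^π sin²(nx) dx = ∫_0^π cos²(nx) dx = π/2; for n ≠ n', ∫_0^π sin(nx)sin(n'x) dx = ∫_0^π cos(nx)cos(n'x) dx = 0; and by product-to-sum, ∫_0^π sin(nx)cos(n'x) dx = ½∫_0^π [sin((n+n')x) + sin((n−n')x)] dx, which is 0 when n+n' is even and 2n/(n²−n'²) when n+n' is odd (it need not vanish on (0, π)).
  u² squared terms: (-3)²·∫cos(3x)² dx = 9·π/2 = 9*π/2;  (2)²·∫sin(x)² dx = 4·π/2 = 2*π.
  u² cross terms: 2·(-3)·(2)·∫cos(3x)·sin(x) dx = -12·(0) = 0.
  So ∫_0^π u² dx = 9*π/2 + 2*π + 0 = 13*π/2.
  (u')² squared terms: (2)²·∫cos(x)² dx = 4·π/2 = 2*π;  (9)²·∫sin(3x)² dx = 81·π/2 = 81*π/2.
  (u')² cross terms: 2·(2)·(9)·∫cos(x)·sin(3x) dx = 36·(0) = 0.
  So ∫_0^π (u')² dx = 2*π + 81*π/2 + 0 = 85*π/2.
||u||_{H^1}^2 = (13*π/2) + (85*π/2) = 49*π.


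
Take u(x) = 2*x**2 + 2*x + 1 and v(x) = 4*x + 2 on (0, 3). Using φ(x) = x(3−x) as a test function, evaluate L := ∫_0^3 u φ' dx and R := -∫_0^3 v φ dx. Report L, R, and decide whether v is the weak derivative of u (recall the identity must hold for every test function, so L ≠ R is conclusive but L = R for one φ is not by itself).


LHS = -36, RHS = -36. Yes, v = u' weakly.

u(x) = 2*x**2 + 2*x + 1, classical derivative u'(x) = 4*x + 2.
φ(x) = x(3−x), so φ'(x) = 3 - 2*x.
Note φ(0) = φ(3) = 0, so the boundary term u·φ vanishes.
LHS = ∫_0^3 u(x) φ'(x) dx = ∫_0^3 (-4*x^3 + 2*x^2 + 4*x + 3) dx. Term by term:
  ∫_0^3 -4*x^3 dx = -81;  ∫_0^3 2*x^2 dx = 18;  ∫_0^3 4*x dx = 18;
  ∫_0^3 3 dx = 9.
Sum: -81 + 18 + 18 + 9 = -36.
So LHS = -36.
∫_0^3 v(x) φ(x) dx = ∫_0^3 (-4*x^3 + 10*x^2 + 6*x) dx. Term by term:
  ∫_0^3 -4*x^3 dx = -81;  ∫_0^3 10*x^2 dx = 90;  ∫_0^3 6*x dx = 27.
Sum: -81 + 90 + 27 = 36.
So RHS = -∫_0^3 v(x) φ(x) dx = -36.
LHS = RHS, so the identity holds for this test φ.
Moreover u is smooth here and v(x) = u'(x) = 4*x + 2 pointwise, so the identity holds for every test function. Hence v is the weak derivative of u.


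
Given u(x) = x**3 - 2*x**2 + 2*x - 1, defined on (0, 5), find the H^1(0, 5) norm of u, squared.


||u||_{H^1}^2 = 307925/42

The H^1 norm (squared) on an interval (0, L) is
  ||u||_{H^1}^2 = ∫_0^L u(x)^2 dx + ∫_0^L u'(x)^2 dx.
Compute u'(x) = 3*x**2 - 4*x + 2.
Then u(x)^2 = x**6 - 4*x**5 + 8*x**4 - 10*x**3 + 8*x**2 - 4*x + 1 and u'(x)^2 = 9*x**4 - 24*x**3 + 28*x**2 - 16*x + 4.
Integrate each monomial from 0 to 5 using ∫_0^5 c·x^n dx = c·5^(n+1)/(n+1):
  ∫_0^5 u(x)^2 dx = ∫_0^5 (x^6 - 4*x^5 + 8*x^4 - 10*x^3 + 8*x^2 - 4*x + 1) dx. Term by term:
    ∫_0^5 x^6 dx = 78125/7;  ∫_0^5 -4*x^5 dx = -31250/3;  ∫_0^5 8*x^4 dx = 5000;
    ∫_0^5 -10*x^3 dx = -3125/2;  ∫_0^5 8*x^2 dx = 1000/3;  ∫_0^5 -4*x dx = -50;
    ∫_0^5 1 dx = 5.
  Sum: 78125/7 − 31250/3 + 5000 − 3125/2 + 1000/3 − 50 + 5 = 187735/42.
  ∫_0^5 u'(x)^2 dx = ∫_0^5 (9*x^4 - 24*x^3 + 28*x^2 - 16*x + 4) dx. Term by term:
    ∫_0^5 9*x^4 dx = 5625;  ∫_0^5 -24*x^3 dx = -3750;  ∫_0^5 28*x^2 dx = 3500/3;
    ∫_0^5 -16*x dx = -200;  ∫_0^5 4 dx = 20.
  Sum: 5625 − 3750 + 3500/3 − 200 + 20 = 8585/3.
Adding: ||u||_{H^1}^2 = 187735/42 + 8585/3 = 307925/42.


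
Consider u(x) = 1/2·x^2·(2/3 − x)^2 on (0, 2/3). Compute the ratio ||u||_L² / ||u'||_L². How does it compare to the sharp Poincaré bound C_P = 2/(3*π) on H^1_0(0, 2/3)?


||u||_L² / ||u'||_L² = sqrt(3)/9 < C_P = 2/(3*π).

u(x) = 1/2·x^2·(2/3 − x)^2, so u'(x) = 2*x*(3*x - 2)*(3*x - 1)/9.
u(x) = 1/2·x^2·(2/3 − x)^2 vanishes at x = 0 and x = 2/3, so u ∈ H^1_0(0, 2/3). Differentiate via the product rule and integrate the resulting polynomials term by term.
  ∫_0^2/3 u² dx = ∫_0^2/3 (x^8/4 - 2*x^7/3 + 2*x^6/3 - 8*x^5/27 + 4*x^4/81) dx. Term by term:
    ∫_0^2/3 x^8/4 dx = 128/177147;  ∫_0^2/3 -2*x^7/3 dx = -64/19683;  ∫_0^2/3 2*x^6/3 dx = 256/45927;
    ∫_0^2/3 -8*x^5/27 dx = -256/59049;  ∫_0^2/3 4*x^4/81 dx = 128/98415.
  Sum: 128/177147 − 64/19683 + 256/45927 − 256/59049 + 128/98415 = 64/6200145.
  ∫_0^2/3 (u')² dx = ∫_0^2/3 (4*x^6 - 8*x^5 + 52*x^4/9 - 16*x^3/9 + 16*x^2/81) dx. Term by term:
    ∫_0^2/3 4*x^6 dx = 512/15309;  ∫_0^2/3 -8*x^5 dx = -256/2187;  ∫_0^2/3 52*x^4/9 dx = 1664/10935;
    ∫_0^2/3 -16*x^3/9 dx = -64/729;  ∫_0^2/3 16*x^2/81 dx = 128/6561.
  Sum: 512/15309 − 256/2187 + 1664/10935 − 64/729 + 128/6561 = 64/229635.
∫_0^2/3 u² dx = 64/6200145, so ||u||_L² = 8*sqrt(105)/25515.
∫_0^2/3 (u')² dx = 64/229635, so ||u'||_L² = 8*sqrt(35)/2835.
Ratio ||u||_L² / ||u'||_L² = sqrt(3)/9.
Sharp Poincaré constant on H^1_0(0, 2/3) is C_P = L/π = 2/(3*π), achieved by sin(3*π/2·x).
A polynomial bump cannot attain the sharp Poincaré constant (only the first sine eigenfunction does), so the ratio is strictly less than C_P, consistent with ||u||_L² ≤ C_P ||u'||_L².


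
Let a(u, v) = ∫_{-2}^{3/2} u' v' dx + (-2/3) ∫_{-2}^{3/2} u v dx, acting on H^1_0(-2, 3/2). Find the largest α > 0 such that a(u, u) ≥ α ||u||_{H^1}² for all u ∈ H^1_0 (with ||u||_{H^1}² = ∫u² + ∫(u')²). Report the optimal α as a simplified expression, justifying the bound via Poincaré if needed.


α = 2*(-49 + 6*π^2)/(3*(4*π^2 + 49))

Coercivity of a(·,·) on H^1_0(-2, 3/2) means a(u, u) ≥ α ||u||_{H^1}² for every u ∈ H^1_0.
The interval has length L = 7/2, and Poincaré/coercivity depend only on L. Here a(u, u) = ∫(u')² + (-2/3)·∫u².
Here c = -2/3 < 0 with |c| < (π/L)² = 4*π^2/49, so coercivity still holds. The condition a(u,u) ≥ α||u||_{H^1}² reads (1−α)∫(u')² ≥ (α−c)∫u². Any admissible α is ≤ 1 (rapidly oscillating u have ∫u²/∫(u')² → 0), and α = 1 would force 0 ≥ (1−c)∫u², impossible since c < 1; so 1−α > 0. By the sharp Poincaré inequality on H^1_0 of an interval of length L, ∫(u')² ≥ (π/L)²∫u² with equality for the first sine mode sin(π(x−x₀)/L) (x₀ the left endpoint), so the inequality holds for all u iff (1−α)(π/L)² ≥ α − c, i.e. α ≤ ((π/L)² + c)/((π/L)² + 1) = (1 + c(L/π)²)/(1 + (L/π)²). (Direct route, valid since c ≤ 0: Poincaré gives c∫u² ≥ c(L/π)²∫(u')², so a(u,u) ≥ (1 + c(L/π)²)∫(u')², while ||u||_{H^1}² ≤ (1 + (L/π)²)∫(u')²; dividing yields the same α.) With (π/L)² = 4*π^2/49 and c = -2/3, the largest admissible constant is α = ((π/L)² + c)/((π/L)² + 1).
Simplifying, α = 2*(-49 + 6*π^2)/(3*(4*π^2 + 49)).


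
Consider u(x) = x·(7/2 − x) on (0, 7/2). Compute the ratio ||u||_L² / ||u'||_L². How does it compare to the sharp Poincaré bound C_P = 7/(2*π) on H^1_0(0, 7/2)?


||u||_L² / ||u'||_L² = 7*sqrt(10)/20 < C_P = 7/(2*π).

u(x) = x·(7/2 − x), so u'(x) = 7/2 - 2*x.
u(x) = x·(7/2 − x) vanishes at x = 0 and x = 7/2, so u ∈ H^1_0(0, 7/2). Differentiate via the product rule and integrate the resulting polynomials term by term.
  ∫_0^7/2 u² dx = ∫_0^7/2 (x^4 - 7*x^3 + 49*x^2/4) dx. Term by term:
    ∫_0^7/2 x^4 dx = 16807/160;  ∫_0^7/2 -7*x^3 dx = -16807/64;  ∫_0^7/2 49*x^2/4 dx = 16807/96.
  Sum: 16807/160 − 16807/64 + 16807/96 = 16807/960.
  ∫_0^7/2 (u')² dx = ∫_0^7/2 (4*x^2 - 14*x + 49/4) dx. Term by term:
    ∫_0^7/2 4*x^2 dx = 343/6;  ∫_0^7/2 -14*x dx = -343/4;  ∫_0^7/2 49/4 dx = 343/8.
  Sum: 343/6 − 343/4 + 343/8 = 343/24.
∫_0^7/2 u² dx = 16807/960, so ||u||_L² = 49*sqrt(105)/120.
∫_0^7/2 (u')² dx = 343/24, so ||u'||_L² = 7*sqrt(42)/12.
Ratio ||u||_L² / ||u'||_L² = 7*sqrt(10)/20.
Sharp Poincaré constant on H^1_0(0, 7/2) is C_P = L/π = 7/(2*π), achieved by sin(2*π/7·x).
A polynomial bump cannot attain the sharp Poincaré constant (only the first sine eigenfunction does), so the ratio is strictly less than C_P, consistent with ||u||_L² ≤ C_P ||u'||_L².


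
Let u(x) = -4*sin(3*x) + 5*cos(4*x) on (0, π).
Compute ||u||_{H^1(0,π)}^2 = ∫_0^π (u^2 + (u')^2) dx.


||u||_{H^1(0,π)}^2 = 4080/7 + 585*π/2

u'(x) = -20*sin(4*x) - 12*cos(3*x).
Expand u² and (u')² and integrate term by term on (0, π), using: for integers n ≥ 1, ∫_0^π sin²(nx) dx = ∫_0^π cos²(nx) dx = π/2; for n ≠ n', ∫_0^π sin(nx)sin(n'x) dx = ∫_0^π cos(nx)cos(n'x) dx = 0; and by product-to-sum, ∫_0^π sin(nx)cos(n'x) dx = ½∫_0^π [sin((n+n')x) + sin((n−n')x)] dx, which is 0 when n+n' is even and 2n/(n²−n'²) when n+n' is odd (it need not vanish on (0, π)).
  u² squared terms: (-4)²·∫sin(3x)² dx = 16·π/2 = 8*π;  (5)²·∫cos(4x)² dx = 25·π/2 = 25*π/2.
  u² cross terms: 2·(-4)·(5)·∫sin(3x)·cos(4x) dx = -40·(-6/7) = 240/7.
  So ∫_0^π u² dx = 8*π + 25*π/2 + 240/7 = 240/7 + 41*π/2.
  (u')² squared terms: (-20)²·∫sin(4x)² dx = 400·π/2 = 200*π;  (-12)²·∫cos(3x)² dx = 144·π/2 = 72*π.
  (u')² cross terms: 2·(-20)·(-12)·∫sin(4x)·cos(3x) dx = 480·(8/7) = 3840/7.
  So ∫_0^π (u')² dx = 200*π + 72*π + 3840/7 = 3840/7 + 272*π.
||u||_{H^1}^2 = (240/7 + 41*π/2) + (3840/7 + 272*π) = 4080/7 + 585*π/2.
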